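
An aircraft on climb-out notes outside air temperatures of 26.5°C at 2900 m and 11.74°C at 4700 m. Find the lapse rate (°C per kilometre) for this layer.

8.2°C/km

Γ = −ΔT/Δz = (26.5 − 11.74) / (4700 − 2900) m
  = 14.76°C / 1.8 km = 8.2°C/km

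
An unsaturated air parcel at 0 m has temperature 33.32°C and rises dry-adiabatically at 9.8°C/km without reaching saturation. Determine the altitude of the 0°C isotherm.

Height above start = (33.32 − 0) / 9.8 = 3.4 km
Altitude = 0 m + 3400 m = 3400 m

3400 m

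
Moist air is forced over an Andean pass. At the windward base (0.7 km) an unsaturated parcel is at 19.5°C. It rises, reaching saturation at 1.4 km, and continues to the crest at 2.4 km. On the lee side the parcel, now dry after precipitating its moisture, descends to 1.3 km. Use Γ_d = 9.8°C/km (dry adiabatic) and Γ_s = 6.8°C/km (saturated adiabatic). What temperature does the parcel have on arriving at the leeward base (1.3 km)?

From 700 m to 1400 m (dry): cools by 9.8 × 0.7 = 6.86°C, giving 12.64°C.
From 1400 m to 2400 m (saturated): cools by 6.8 × 1 = 6.8°C, giving 5.84°C.
From 2400 m to 1300 m (dry descent): warms by 9.8 × 1.1 = 10.78°C, giving 16.62°C.

16.62°C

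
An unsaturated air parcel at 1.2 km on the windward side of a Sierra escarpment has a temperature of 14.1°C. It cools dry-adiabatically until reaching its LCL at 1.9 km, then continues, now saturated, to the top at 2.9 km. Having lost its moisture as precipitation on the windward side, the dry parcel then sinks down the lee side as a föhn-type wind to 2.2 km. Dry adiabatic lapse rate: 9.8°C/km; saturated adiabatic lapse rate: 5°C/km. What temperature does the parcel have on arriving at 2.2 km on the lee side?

9.1°C

From 1200 m to 1900 m (dry): cools by 9.8 × 0.7 = 6.86°C, giving 7.24°C.
From 1900 m to 2900 m (saturated): cools by 5 × 1 = 5°C, giving 2.24°C.
From 2900 m to 2200 m (dry descent): warms by 9.8 × 0.7 = 6.86°C, giving 9.1°C.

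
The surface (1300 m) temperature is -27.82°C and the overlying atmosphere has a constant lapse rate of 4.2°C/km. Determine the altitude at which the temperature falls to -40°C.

4200 m

Height above start = (-27.82 − (-40)) / 4.2 = 2.9 km
Altitude = 1300 m + 2900 m = 4200 m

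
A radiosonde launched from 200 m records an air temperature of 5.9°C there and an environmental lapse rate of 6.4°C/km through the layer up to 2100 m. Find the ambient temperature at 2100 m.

-6.26°C

Environmental to 2100 m: -6.4 × 1.9 km = -12.16°C, so T = -6.26°C.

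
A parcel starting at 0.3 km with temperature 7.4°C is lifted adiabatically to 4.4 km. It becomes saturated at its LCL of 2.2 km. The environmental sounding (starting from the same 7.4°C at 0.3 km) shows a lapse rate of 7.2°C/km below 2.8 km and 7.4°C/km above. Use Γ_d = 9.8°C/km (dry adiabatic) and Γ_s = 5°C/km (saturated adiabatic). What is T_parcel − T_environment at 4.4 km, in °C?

Parcel:
  Dry to 2200 m: -9.8 × 1.9 km = -18.62°C, so T = -11.22°C.
  Saturated to 4400 m: -5 × 2.2 km = -11°C, so T = -22.22°C.
Environment:
  Environment, lower layer to 2800 m: -7.2 × 2.5 km = -18°C, so T = -10.6°C.
  Environment, upper layer to 4400 m: -7.4 × 1.6 km = -11.84°C, so T = -22.44°C.
T_parcel − T_env = -22.22 − (-22.44) = +0.22°C

+0.22°C (parcel warmer than environment)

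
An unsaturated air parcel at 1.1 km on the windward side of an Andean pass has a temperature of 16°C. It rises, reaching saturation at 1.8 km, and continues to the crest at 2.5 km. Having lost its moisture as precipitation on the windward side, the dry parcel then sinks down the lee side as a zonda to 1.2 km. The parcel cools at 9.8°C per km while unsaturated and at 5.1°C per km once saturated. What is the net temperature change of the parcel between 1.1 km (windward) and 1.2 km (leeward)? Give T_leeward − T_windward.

1100 → 1800 m (dry, 9.8°C/km): ΔT = -9.8 × 0.7 = -6.86°C → T = 9.14°C
1800 → 2500 m (saturated, 5.1°C/km): ΔT = -5.1 × 0.7 = -3.57°C → T = 5.57°C
2500 → 1200 m (dry descent, 9.8°C/km): ΔT = +9.8 × 1.3 = +12.74°C → T = 18.31°C
Net change vs windward start: 18.31 − 16 = +2.31°C

+2.31°C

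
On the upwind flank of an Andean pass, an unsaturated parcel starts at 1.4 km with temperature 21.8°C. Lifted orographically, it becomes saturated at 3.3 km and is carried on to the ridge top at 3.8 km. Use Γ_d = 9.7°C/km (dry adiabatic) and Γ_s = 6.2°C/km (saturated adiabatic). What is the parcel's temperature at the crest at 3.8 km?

0.27°C

1400–3300 m, dry: Δz = 1.9 km ⇒ ΔT = -18.43°C; T = 3.37°C
3300–3800 m, saturated: Δz = 0.5 km ⇒ ΔT = -3.1°C; T = 0.27°C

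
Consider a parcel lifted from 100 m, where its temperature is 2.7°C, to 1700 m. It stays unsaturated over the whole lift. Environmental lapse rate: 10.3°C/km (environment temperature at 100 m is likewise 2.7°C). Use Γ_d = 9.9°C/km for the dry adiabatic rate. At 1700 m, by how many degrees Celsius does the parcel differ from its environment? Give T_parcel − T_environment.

+0.64°C (parcel warmer than environment)

Parcel:
  From 100 m to 1700 m (dry): cools by 9.9 × 1.6 = 15.84°C, giving -13.14°C.
Environment:
  From 100 m to 1700 m (environment): cools by 10.3 × 1.6 = 16.48°C, giving -13.78°C.
T_parcel − T_env = -13.14 − (-13.78) = +0.64°C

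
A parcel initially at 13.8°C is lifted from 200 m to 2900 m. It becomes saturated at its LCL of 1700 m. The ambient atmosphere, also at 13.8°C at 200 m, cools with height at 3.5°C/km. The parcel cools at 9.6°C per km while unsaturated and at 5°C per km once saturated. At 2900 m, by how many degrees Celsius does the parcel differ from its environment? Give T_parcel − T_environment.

-10.95°C (parcel cooler than environment)

Parcel:
  Dry to 1700 m: -9.6 × 1.5 km = -14.4°C, so T = -0.6°C.
  Saturated to 2900 m: -5 × 1.2 km = -6°C, so T = -6.6°C.
Environment:
  Environment to 2900 m: -3.5 × 2.7 km = -9.45°C, so T = 4.35°C.
T_parcel − T_env = -6.6 − 4.35 = -10.95°C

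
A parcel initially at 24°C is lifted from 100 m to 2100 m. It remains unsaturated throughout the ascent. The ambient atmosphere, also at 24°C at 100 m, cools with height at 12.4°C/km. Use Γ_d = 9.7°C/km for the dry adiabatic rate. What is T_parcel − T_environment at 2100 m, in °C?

Parcel:
  From 100 m to 2100 m (dry): cools by 9.7 × 2 = 19.4°C, giving 4.6°C.
Environment:
  From 100 m to 2100 m (environment): cools by 12.4 × 2 = 24.8°C, giving -0.8°C.
T_parcel − T_env = 4.6 − (-0.8) = +5.4°C

+5.4°C (parcel warmer than environment)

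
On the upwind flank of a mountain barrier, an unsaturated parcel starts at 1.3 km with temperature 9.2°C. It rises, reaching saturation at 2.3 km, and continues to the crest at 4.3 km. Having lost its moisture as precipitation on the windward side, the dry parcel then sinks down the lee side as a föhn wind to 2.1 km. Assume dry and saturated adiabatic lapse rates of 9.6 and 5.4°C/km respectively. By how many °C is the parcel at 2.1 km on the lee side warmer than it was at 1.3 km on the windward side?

+0.72°C

1300 → 2300 m (dry, 9.6°C/km): ΔT = -9.6 × 1 = -9.6°C → T = -0.4°C
2300 → 4300 m (saturated, 5.4°C/km): ΔT = -5.4 × 2 = -10.8°C → T = -11.2°C
4300 → 2100 m (dry descent, 9.6°C/km): ΔT = +9.6 × 2.2 = +21.12°C → T = 9.92°C
Net change vs windward start: 9.92 − 9.2 = +0.72°C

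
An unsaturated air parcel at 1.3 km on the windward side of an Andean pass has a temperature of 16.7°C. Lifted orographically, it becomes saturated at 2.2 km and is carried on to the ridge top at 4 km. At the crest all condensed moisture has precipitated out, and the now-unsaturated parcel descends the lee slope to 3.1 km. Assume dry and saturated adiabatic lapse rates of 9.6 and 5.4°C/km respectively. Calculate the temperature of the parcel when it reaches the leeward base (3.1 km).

6.98°C

1300 → 2200 m (dry, 9.6°C/km): ΔT = -9.6 × 0.9 = -8.64°C → T = 8.06°C
2200 → 4000 m (saturated, 5.4°C/km): ΔT = -5.4 × 1.8 = -9.72°C → T = -1.66°C
4000 → 3100 m (dry descent, 9.6°C/km): ΔT = +9.6 × 0.9 = +8.64°C → T = 6.98°C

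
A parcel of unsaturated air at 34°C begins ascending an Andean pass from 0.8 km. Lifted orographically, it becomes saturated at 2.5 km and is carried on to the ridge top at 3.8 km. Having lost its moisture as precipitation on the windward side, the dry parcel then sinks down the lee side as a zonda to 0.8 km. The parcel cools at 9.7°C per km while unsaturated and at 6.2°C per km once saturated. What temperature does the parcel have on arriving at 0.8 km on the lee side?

38.55°C

800 → 2500 m (dry, 9.7°C/km): ΔT = -9.7 × 1.7 = -16.49°C → T = 17.51°C
2500 → 3800 m (saturated, 6.2°C/km): ΔT = -6.2 × 1.3 = -8.06°C → T = 9.45°C
3800 → 800 m (dry descent, 9.7°C/km): ΔT = +9.7 × 3 = +29.1°C → T = 38.55°C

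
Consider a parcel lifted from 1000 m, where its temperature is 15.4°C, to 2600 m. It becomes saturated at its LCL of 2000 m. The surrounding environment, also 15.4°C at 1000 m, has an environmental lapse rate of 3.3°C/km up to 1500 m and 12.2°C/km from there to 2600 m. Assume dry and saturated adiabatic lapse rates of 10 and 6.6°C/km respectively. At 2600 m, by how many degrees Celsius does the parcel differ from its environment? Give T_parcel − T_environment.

+1.11°C (parcel warmer than environment)

Parcel:
  From 1000 m to 2000 m (dry): cools by 10 × 1 = 10°C, giving 5.4°C.
  From 2000 m to 2600 m (saturated): cools by 6.6 × 0.6 = 3.96°C, giving 1.44°C.
Environment:
  From 1000 m to 1500 m (environment, lower layer): cools by 3.3 × 0.5 = 1.65°C, giving 13.75°C.
  From 1500 m to 2600 m (environment, upper layer): cools by 12.2 × 1.1 = 13.42°C, giving 0.33°C.
T_parcel − T_env = 1.44 − 0.33 = +1.11°C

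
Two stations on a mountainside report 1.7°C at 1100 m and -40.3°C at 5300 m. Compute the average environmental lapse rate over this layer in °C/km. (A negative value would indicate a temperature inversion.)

10°C/km

Γ = −ΔT/Δz = (1.7 − (-40.3)) / (5300 − 1100) m
  = 42°C / 4.2 km = 10°C/km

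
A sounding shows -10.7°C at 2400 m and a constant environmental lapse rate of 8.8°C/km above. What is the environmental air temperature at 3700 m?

Environmental to 3700 m: -8.8 × 1.3 km = -11.44°C, so T = -22.14°C.

-22.14°C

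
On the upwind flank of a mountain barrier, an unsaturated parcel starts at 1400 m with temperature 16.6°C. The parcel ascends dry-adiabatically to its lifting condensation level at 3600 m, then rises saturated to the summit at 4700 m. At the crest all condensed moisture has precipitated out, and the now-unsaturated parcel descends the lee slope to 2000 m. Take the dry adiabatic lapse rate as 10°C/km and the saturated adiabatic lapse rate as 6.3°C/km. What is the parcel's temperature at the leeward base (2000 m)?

1400 → 3600 m (dry, 10°C/km): ΔT = -10 × 2.2 = -22°C → T = -5.4°C
3600 → 4700 m (saturated, 6.3°C/km): ΔT = -6.3 × 1.1 = -6.93°C → T = -12.33°C
4700 → 2000 m (dry descent, 10°C/km): ΔT = +10 × 2.7 = +27°C → T = 14.67°C

14.67°C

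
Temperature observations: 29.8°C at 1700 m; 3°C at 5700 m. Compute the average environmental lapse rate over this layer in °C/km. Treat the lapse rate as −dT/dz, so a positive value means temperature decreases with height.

Γ = −ΔT/Δz = (29.8 − 3) / (5700 − 1700) m
  = 26.8°C / 4 km = 6.7°C/km

6.7°C/km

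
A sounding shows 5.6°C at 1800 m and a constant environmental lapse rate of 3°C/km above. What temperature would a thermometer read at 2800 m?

1800–2800 m, environmental: Δz = 1 km ⇒ ΔT = -3°C; T = 2.6°C

2.6°C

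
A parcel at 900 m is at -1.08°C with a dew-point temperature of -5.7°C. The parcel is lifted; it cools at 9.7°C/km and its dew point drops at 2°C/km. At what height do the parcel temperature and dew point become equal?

1500 m

T and T_d converge at 9.7 − 2 = 7.7°C per km
Height above start = (-1.08 − (-5.7)) / 7.7 = 0.6 km
LCL altitude = 900 m + 600 m = 1500 m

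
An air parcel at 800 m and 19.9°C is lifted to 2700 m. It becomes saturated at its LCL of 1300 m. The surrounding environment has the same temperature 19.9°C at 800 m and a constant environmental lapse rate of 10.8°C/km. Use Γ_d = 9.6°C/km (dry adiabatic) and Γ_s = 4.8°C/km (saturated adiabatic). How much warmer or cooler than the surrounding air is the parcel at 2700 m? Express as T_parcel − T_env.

Parcel:
  From 800 m to 1300 m (dry): cools by 9.6 × 0.5 = 4.8°C, giving 15.1°C.
  From 1300 m to 2700 m (saturated): cools by 4.8 × 1.4 = 6.72°C, giving 8.38°C.
Environment:
  From 800 m to 2700 m (environment): cools by 10.8 × 1.9 = 20.52°C, giving -0.62°C.
T_parcel − T_env = 8.38 − (-0.62) = +9°C

+9°C (parcel warmer than environment)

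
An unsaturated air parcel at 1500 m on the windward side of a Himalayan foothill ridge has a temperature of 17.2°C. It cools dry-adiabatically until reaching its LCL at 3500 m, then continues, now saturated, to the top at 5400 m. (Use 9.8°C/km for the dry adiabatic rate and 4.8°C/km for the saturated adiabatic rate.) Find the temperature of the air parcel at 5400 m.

Dry to 3500 m: -9.8 × 2 km = -19.6°C, so T = -2.4°C.
Saturated to 5400 m: -4.8 × 1.9 km = -9.12°C, so T = -11.52°C.

-11.52°C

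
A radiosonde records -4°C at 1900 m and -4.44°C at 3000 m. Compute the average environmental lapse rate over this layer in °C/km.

Γ = −ΔT/Δz = (-4 − (-4.44)) / (3000 − 1900) m
  = 0.44°C / 1.1 km = 0.4°C/km

0.4°C/km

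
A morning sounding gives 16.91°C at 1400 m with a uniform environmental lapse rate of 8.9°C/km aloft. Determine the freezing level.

Height above start = (16.91 − 0) / 8.9 = 1.9 km
Altitude = 1400 m + 1900 m = 3300 m

3300 m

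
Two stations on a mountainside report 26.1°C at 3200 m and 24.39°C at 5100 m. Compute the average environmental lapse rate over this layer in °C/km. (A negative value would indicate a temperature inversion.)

Γ = −ΔT/Δz = (26.1 − 24.39) / (5100 − 3200) m
  = 1.71°C / 1.9 km = 0.9°C/km

0.9°C/km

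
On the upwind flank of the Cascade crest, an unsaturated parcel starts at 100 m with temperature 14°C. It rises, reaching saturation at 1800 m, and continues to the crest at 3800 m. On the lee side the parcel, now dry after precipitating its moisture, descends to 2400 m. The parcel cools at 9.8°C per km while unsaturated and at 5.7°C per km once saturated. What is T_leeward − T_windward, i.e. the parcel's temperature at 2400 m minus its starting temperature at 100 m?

-14.34°C

From 100 m to 1800 m (dry): cools by 9.8 × 1.7 = 16.66°C, giving -2.66°C.
From 1800 m to 3800 m (saturated): cools by 5.7 × 2 = 11.4°C, giving -14.06°C.
From 3800 m to 2400 m (dry descent): warms by 9.8 × 1.4 = 13.72°C, giving -0.34°C.
Net change vs windward start: -0.34 − 14 = -14.34°C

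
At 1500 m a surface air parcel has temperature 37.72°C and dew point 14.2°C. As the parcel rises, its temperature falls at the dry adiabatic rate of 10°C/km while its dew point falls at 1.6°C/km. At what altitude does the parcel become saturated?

T and T_d converge at 10 − 1.6 = 8.4°C per km
Height above start = (37.72 − 14.2) / 8.4 = 2.8 km
LCL altitude = 1500 m + 2800 m = 4300 m

4300 m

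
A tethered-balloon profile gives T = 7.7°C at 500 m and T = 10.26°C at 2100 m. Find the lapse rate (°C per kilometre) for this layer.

-1.6°C/km

Γ = −ΔT/Δz = (7.7 − 10.26) / (2100 − 500) m
  = -2.56°C / 1.6 km = -1.6°C/km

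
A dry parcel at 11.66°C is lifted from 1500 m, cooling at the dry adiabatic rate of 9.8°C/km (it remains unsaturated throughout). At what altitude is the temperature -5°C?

3200 m

Height above start = (11.66 − (-5)) / 9.8 = 1.7 km
Altitude = 1500 m + 1700 m = 3200 m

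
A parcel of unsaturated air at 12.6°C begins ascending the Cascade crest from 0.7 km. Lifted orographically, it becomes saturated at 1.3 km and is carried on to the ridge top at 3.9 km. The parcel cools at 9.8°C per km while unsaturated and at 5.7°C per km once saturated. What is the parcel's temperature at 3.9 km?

Dry to 1300 m: -9.8 × 0.6 km = -5.88°C, so T = 6.72°C.
Saturated to 3900 m: -5.7 × 2.6 km = -14.82°C, so T = -8.1°C.

-8.1°C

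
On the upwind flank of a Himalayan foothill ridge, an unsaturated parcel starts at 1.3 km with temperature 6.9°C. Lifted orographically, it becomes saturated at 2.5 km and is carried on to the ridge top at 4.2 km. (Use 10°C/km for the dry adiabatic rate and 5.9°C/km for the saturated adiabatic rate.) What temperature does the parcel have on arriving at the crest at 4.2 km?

-15.13°C

Dry to 2500 m: -10 × 1.2 km = -12°C, so T = -5.1°C.
Saturated to 4200 m: -5.9 × 1.7 km = -10.03°C, so T = -15.13°C.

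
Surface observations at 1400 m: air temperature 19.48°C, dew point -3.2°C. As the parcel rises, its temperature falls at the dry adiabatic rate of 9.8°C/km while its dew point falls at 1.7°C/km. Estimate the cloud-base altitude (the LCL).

T and T_d converge at 9.8 − 1.7 = 8.1°C per km
Height above start = (19.48 − (-3.2)) / 8.1 = 2.8 km
LCL altitude = 1400 m + 2800 m = 4200 m

4200 m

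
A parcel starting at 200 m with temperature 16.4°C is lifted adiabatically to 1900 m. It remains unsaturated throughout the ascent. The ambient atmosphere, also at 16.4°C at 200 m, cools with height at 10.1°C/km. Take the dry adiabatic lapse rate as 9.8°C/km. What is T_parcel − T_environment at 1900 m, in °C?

Parcel:
  Dry to 1900 m: -9.8 × 1.7 km = -16.66°C, so T = -0.26°C.
Environment:
  Environment to 1900 m: -10.1 × 1.7 km = -17.17°C, so T = -0.77°C.
T_parcel − T_env = -0.26 − (-0.77) = +0.51°C

+0.51°C (parcel warmer than environment)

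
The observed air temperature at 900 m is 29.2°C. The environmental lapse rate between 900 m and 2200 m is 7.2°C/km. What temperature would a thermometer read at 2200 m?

900–2200 m, environmental: Δz = 1.3 km ⇒ ΔT = -9.36°C; T = 19.84°C

19.84°C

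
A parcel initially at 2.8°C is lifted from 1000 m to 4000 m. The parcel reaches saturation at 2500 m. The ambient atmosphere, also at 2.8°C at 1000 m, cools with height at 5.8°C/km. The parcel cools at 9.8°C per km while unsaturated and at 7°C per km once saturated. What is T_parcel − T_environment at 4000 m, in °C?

-7.8°C (parcel cooler than environment)

Parcel:
  Dry to 2500 m: -9.8 × 1.5 km = -14.7°C, so T = -11.9°C.
  Saturated to 4000 m: -7 × 1.5 km = -10.5°C, so T = -22.4°C.
Environment:
  Environment to 4000 m: -5.8 × 3 km = -17.4°C, so T = -14.6°C.
T_parcel − T_env = -22.4 − (-14.6) = -7.8°C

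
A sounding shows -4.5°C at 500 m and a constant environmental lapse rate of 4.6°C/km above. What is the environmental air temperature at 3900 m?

-20.14°C

500–3900 m, environmental: Δz = 3.4 km ⇒ ΔT = -15.64°C; T = -20.14°C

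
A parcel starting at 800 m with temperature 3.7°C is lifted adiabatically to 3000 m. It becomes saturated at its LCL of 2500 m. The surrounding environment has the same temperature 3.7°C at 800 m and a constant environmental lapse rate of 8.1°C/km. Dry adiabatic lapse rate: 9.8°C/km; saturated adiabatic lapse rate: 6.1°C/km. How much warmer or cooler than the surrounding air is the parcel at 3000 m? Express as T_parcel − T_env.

-1.89°C (parcel cooler than environment)

Parcel:
  800 → 2500 m (dry, 9.8°C/km): ΔT = -9.8 × 1.7 = -16.66°C → T = -12.96°C
  2500 → 3000 m (saturated, 6.1°C/km): ΔT = -6.1 × 0.5 = -3.05°C → T = -16.01°C
Environment:
  800 → 3000 m (environment, 8.1°C/km): ΔT = -8.1 × 2.2 = -17.82°C → T = -14.12°C
T_parcel − T_env = -16.01 − (-14.12) = -1.89°C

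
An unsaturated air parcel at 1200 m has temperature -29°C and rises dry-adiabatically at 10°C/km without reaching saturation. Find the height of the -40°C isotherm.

Height above start = (-29 − (-40)) / 10 = 1.1 km
Altitude = 1200 m + 1100 m = 2300 m

2300 m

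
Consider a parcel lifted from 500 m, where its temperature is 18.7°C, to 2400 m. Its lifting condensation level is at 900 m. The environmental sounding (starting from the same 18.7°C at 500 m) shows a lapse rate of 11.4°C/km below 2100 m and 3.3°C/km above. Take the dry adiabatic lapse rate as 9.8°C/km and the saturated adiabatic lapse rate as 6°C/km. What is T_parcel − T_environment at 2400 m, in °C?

Parcel:
  500 → 900 m (dry, 9.8°C/km): ΔT = -9.8 × 0.4 = -3.92°C → T = 14.78°C
  900 → 2400 m (saturated, 6°C/km): ΔT = -6 × 1.5 = -9°C → T = 5.78°C
Environment:
  500 → 2100 m (environment, lower layer, 11.4°C/km): ΔT = -11.4 × 1.6 = -18.24°C → T = 0.46°C
  2100 → 2400 m (environment, upper layer, 3.3°C/km): ΔT = -3.3 × 0.3 = -0.99°C → T = -0.53°C
T_parcel − T_env = 5.78 − (-0.53) = +6.31°C

+6.31°C (parcel warmer than environment)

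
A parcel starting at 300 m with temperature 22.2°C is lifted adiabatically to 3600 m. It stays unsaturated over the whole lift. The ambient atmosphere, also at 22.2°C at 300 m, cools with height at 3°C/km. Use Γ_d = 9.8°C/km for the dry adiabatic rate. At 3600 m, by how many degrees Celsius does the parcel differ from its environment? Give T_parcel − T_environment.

Parcel:
  300–3600 m, dry: Δz = 3.3 km ⇒ ΔT = -32.34°C; T = -10.14°C
Environment:
  300–3600 m, environment: Δz = 3.3 km ⇒ ΔT = -9.9°C; T = 12.3°C
T_parcel − T_env = -10.14 − 12.3 = -22.44°C

-22.44°C (parcel cooler than environment)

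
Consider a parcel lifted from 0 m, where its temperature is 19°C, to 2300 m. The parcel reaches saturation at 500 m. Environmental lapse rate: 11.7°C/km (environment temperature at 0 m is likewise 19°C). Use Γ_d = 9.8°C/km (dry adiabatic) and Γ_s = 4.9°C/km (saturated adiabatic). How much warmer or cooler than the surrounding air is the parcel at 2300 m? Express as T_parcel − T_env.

Parcel:
  0 → 500 m (dry, 9.8°C/km): ΔT = -9.8 × 0.5 = -4.9°C → T = 14.1°C
  500 → 2300 m (saturated, 4.9°C/km): ΔT = -4.9 × 1.8 = -8.82°C → T = 5.28°C
Environment:
  0 → 2300 m (environment, 11.7°C/km): ΔT = -11.7 × 2.3 = -26.91°C → T = -7.91°C
T_parcel − T_env = 5.28 − (-7.91) = +13.19°C

+13.19°C (parcel warmer than environment)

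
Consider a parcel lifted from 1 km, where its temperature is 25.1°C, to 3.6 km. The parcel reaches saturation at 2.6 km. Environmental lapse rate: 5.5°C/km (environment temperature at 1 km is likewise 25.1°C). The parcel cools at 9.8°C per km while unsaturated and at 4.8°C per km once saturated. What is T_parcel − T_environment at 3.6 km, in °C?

-6.18°C (parcel cooler than environment)

Parcel:
  Dry to 2600 m: -9.8 × 1.6 km = -15.68°C, so T = 9.42°C.
  Saturated to 3600 m: -4.8 × 1 km = -4.8°C, so T = 4.62°C.
Environment:
  Environment to 3600 m: -5.5 × 2.6 km = -14.3°C, so T = 10.8°C.
T_parcel − T_env = 4.62 − 10.8 = -6.18°C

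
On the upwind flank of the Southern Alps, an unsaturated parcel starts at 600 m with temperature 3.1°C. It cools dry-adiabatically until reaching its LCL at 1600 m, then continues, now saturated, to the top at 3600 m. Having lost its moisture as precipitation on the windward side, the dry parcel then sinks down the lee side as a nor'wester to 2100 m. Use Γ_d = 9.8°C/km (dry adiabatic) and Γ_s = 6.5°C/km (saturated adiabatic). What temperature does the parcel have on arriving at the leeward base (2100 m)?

Dry to 1600 m: -9.8 × 1 km = -9.8°C, so T = -6.7°C.
Saturated to 3600 m: -6.5 × 2 km = -13°C, so T = -19.7°C.
Dry descent to 2100 m: +9.8 × 1.5 km = +14.7°C, so T = -5°C.

-5°C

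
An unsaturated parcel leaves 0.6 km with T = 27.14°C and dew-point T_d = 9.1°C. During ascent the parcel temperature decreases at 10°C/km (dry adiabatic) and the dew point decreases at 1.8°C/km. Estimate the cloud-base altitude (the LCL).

T and T_d converge at 10 − 1.8 = 8.2°C per km
Height above start = (27.14 − 9.1) / 8.2 = 2.2 km
LCL altitude = 600 m + 2200 m = 2800 m

2.8 km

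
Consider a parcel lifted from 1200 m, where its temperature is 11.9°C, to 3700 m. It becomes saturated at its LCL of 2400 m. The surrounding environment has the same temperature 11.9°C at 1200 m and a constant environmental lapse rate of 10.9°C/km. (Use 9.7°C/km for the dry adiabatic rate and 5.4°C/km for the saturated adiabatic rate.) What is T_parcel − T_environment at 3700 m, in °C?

Parcel:
  1200–2400 m, dry: Δz = 1.2 km ⇒ ΔT = -11.64°C; T = 0.26°C
  2400–3700 m, saturated: Δz = 1.3 km ⇒ ΔT = -7.02°C; T = -6.76°C
Environment:
  1200–3700 m, environment: Δz = 2.5 km ⇒ ΔT = -27.25°C; T = -15.35°C
T_parcel − T_env = -6.76 − (-15.35) = +8.59°C

+8.59°C (parcel warmer than environment)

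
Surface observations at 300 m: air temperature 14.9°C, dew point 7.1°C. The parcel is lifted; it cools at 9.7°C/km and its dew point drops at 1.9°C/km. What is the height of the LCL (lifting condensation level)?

T and T_d converge at 9.7 − 1.9 = 7.8°C per km
Height above start = (14.9 − 7.1) / 7.8 = 1 km
LCL altitude = 300 m + 1000 m = 1300 m

1300 m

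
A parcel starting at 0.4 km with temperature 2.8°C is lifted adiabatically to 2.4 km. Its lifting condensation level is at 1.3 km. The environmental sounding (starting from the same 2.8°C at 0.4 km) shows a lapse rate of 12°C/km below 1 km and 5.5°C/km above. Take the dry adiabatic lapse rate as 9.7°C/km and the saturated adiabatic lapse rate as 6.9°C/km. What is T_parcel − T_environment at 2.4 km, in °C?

-1.42°C (parcel cooler than environment)

Parcel:
  400 → 1300 m (dry, 9.7°C/km): ΔT = -9.7 × 0.9 = -8.73°C → T = -5.93°C
  1300 → 2400 m (saturated, 6.9°C/km): ΔT = -6.9 × 1.1 = -7.59°C → T = -13.52°C
Environment:
  400 → 1000 m (environment, lower layer, 12°C/km): ΔT = -12 × 0.6 = -7.2°C → T = -4.4°C
  1000 → 2400 m (environment, upper layer, 5.5°C/km): ΔT = -5.5 × 1.4 = -7.7°C → T = -12.1°C
T_parcel − T_env = -13.52 − (-12.1) = -1.42°C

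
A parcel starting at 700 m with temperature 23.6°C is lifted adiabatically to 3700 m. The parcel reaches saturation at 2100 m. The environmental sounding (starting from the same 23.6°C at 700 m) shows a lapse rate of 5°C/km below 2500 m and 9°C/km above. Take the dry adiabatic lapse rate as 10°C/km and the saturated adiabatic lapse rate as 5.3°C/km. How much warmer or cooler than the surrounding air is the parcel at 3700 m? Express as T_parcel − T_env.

Parcel:
  700–2100 m, dry: Δz = 1.4 km ⇒ ΔT = -14°C; T = 9.6°C
  2100–3700 m, saturated: Δz = 1.6 km ⇒ ΔT = -8.48°C; T = 1.12°C
Environment:
  700–2500 m, environment, lower layer: Δz = 1.8 km ⇒ ΔT = -9°C; T = 14.6°C
  2500–3700 m, environment, upper layer: Δz = 1.2 km ⇒ ΔT = -10.8°C; T = 3.8°C
T_parcel − T_env = 1.12 − 3.8 = -2.68°C

-2.68°C (parcel cooler than environment)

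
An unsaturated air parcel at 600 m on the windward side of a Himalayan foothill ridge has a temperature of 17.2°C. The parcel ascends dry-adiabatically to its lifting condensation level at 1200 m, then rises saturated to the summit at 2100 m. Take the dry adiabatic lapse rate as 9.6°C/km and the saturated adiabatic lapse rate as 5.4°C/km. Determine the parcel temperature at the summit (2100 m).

6.58°C

600–1200 m, dry: Δz = 0.6 km ⇒ ΔT = -5.76°C; T = 11.44°C
1200–2100 m, saturated: Δz = 0.9 km ⇒ ΔT = -4.86°C; T = 6.58°C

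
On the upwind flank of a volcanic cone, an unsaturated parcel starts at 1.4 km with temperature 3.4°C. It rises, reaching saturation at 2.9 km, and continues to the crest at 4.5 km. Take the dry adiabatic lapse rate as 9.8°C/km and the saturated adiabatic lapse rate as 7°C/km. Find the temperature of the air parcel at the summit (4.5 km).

1400–2900 m, dry: Δz = 1.5 km ⇒ ΔT = -14.7°C; T = -11.3°C
2900–4500 m, saturated: Δz = 1.6 km ⇒ ΔT = -11.2°C; T = -22.5°C

-22.5°C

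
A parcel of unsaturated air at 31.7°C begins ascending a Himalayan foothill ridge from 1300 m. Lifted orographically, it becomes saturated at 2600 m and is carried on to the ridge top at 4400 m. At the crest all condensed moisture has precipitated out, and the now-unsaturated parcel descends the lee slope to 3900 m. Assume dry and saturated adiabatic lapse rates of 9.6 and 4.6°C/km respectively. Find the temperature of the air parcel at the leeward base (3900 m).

1300 → 2600 m (dry, 9.6°C/km): ΔT = -9.6 × 1.3 = -12.48°C → T = 19.22°C
2600 → 4400 m (saturated, 4.6°C/km): ΔT = -4.6 × 1.8 = -8.28°C → T = 10.94°C
4400 → 3900 m (dry descent, 9.6°C/km): ΔT = +9.6 × 0.5 = +4.8°C → T = 15.74°C

15.74°C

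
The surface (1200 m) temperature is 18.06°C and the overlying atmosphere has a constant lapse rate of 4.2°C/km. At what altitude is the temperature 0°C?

Height above start = (18.06 − 0) / 4.2 = 4.3 km
Altitude = 1200 m + 4300 m = 5500 m

5500 m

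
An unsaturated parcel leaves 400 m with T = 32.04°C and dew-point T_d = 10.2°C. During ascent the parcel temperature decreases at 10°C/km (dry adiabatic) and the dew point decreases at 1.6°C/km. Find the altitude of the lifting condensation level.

3000 m

T and T_d converge at 10 − 1.6 = 8.4°C per km
Height above start = (32.04 − 10.2) / 8.4 = 2.6 km
LCL altitude = 400 m + 2600 m = 3000 m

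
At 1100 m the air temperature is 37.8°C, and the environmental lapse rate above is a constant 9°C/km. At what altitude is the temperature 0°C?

5300 m

Height above start = (37.8 − 0) / 9 = 4.2 km
Altitude = 1100 m + 4200 m = 5300 m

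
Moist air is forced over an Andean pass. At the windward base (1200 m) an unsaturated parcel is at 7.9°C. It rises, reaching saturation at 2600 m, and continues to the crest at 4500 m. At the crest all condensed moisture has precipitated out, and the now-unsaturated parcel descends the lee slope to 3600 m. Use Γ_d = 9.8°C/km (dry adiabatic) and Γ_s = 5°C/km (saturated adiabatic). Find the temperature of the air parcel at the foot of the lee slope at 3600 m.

-6.5°C

1200 → 2600 m (dry, 9.8°C/km): ΔT = -9.8 × 1.4 = -13.72°C → T = -5.82°C
2600 → 4500 m (saturated, 5°C/km): ΔT = -5 × 1.9 = -9.5°C → T = -15.32°C
4500 → 3600 m (dry descent, 9.8°C/km): ΔT = +9.8 × 0.9 = +8.82°C → T = -6.5°C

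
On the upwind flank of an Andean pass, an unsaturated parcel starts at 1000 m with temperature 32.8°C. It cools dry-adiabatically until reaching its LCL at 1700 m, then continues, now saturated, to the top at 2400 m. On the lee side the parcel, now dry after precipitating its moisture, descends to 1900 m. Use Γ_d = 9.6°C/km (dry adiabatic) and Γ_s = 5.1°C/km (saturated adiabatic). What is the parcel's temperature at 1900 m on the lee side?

1000 → 1700 m (dry, 9.6°C/km): ΔT = -9.6 × 0.7 = -6.72°C → T = 26.08°C
1700 → 2400 m (saturated, 5.1°C/km): ΔT = -5.1 × 0.7 = -3.57°C → T = 22.51°C
2400 → 1900 m (dry descent, 9.6°C/km): ΔT = +9.6 × 0.5 = +4.8°C → T = 27.31°C

27.31°C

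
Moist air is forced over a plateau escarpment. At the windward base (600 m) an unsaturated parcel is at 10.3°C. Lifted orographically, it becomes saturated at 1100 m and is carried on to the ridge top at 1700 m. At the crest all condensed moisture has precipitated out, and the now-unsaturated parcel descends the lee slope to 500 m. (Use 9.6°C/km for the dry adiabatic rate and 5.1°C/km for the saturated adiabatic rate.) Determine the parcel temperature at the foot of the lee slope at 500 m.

600 → 1100 m (dry, 9.6°C/km): ΔT = -9.6 × 0.5 = -4.8°C → T = 5.5°C
1100 → 1700 m (saturated, 5.1°C/km): ΔT = -5.1 × 0.6 = -3.06°C → T = 2.44°C
1700 → 500 m (dry descent, 9.6°C/km): ΔT = +9.6 × 1.2 = +11.52°C → T = 13.96°C

13.96°C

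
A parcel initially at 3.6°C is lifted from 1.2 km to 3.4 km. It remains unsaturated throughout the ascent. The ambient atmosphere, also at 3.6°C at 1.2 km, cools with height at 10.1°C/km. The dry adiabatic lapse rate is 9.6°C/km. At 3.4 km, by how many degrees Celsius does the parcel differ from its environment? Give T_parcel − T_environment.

Parcel:
  Dry to 3400 m: -9.6 × 2.2 km = -21.12°C, so T = -17.52°C.
Environment:
  Environment to 3400 m: -10.1 × 2.2 km = -22.22°C, so T = -18.62°C.
T_parcel − T_env = -17.52 − (-18.62) = +1.1°C

+1.1°C (parcel warmer than environment)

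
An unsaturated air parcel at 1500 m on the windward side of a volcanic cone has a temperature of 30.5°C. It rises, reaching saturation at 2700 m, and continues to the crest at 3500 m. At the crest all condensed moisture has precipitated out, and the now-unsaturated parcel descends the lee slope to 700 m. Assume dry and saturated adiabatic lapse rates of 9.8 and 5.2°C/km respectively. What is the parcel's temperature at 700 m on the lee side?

1500–2700 m, dry: Δz = 1.2 km ⇒ ΔT = -11.76°C; T = 18.74°C
2700–3500 m, saturated: Δz = 0.8 km ⇒ ΔT = -4.16°C; T = 14.58°C
3500–700 m, dry descent: Δz = 2.8 km ⇒ ΔT = +27.44°C; T = 42.02°C

42.02°C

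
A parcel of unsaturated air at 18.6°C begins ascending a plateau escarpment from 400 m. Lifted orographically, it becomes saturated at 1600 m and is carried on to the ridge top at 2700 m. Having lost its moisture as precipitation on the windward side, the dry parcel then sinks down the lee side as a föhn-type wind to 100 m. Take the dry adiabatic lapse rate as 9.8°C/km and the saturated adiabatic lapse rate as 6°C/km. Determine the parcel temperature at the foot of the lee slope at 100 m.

Dry to 1600 m: -9.8 × 1.2 km = -11.76°C, so T = 6.84°C.
Saturated to 2700 m: -6 × 1.1 km = -6.6°C, so T = 0.24°C.
Dry descent to 100 m: +9.8 × 2.6 km = +25.48°C, so T = 25.72°C.

25.72°C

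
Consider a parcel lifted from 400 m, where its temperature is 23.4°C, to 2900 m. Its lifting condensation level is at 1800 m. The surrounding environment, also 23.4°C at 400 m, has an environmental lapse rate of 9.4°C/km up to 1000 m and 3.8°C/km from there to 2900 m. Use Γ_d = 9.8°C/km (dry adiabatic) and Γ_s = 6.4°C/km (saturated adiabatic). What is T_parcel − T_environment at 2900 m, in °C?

Parcel:
  Dry to 1800 m: -9.8 × 1.4 km = -13.72°C, so T = 9.68°C.
  Saturated to 2900 m: -6.4 × 1.1 km = -7.04°C, so T = 2.64°C.
Environment:
  Environment, lower layer to 1000 m: -9.4 × 0.6 km = -5.64°C, so T = 17.76°C.
  Environment, upper layer to 2900 m: -3.8 × 1.9 km = -7.22°C, so T = 10.54°C.
T_parcel − T_env = 2.64 − 10.54 = -7.9°C

-7.9°C (parcel cooler than environment)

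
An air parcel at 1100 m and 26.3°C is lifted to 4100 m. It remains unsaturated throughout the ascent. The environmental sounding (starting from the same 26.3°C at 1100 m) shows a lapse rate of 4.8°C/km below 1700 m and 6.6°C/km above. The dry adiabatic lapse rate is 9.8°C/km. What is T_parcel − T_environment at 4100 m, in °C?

Parcel:
  1100 → 4100 m (dry, 9.8°C/km): ΔT = -9.8 × 3 = -29.4°C → T = -3.1°C
Environment:
  1100 → 1700 m (environment, lower layer, 4.8°C/km): ΔT = -4.8 × 0.6 = -2.88°C → T = 23.42°C
  1700 → 4100 m (environment, upper layer, 6.6°C/km): ΔT = -6.6 × 2.4 = -15.84°C → T = 7.58°C
T_parcel − T_env = -3.1 − 7.58 = -10.68°C

-10.68°C (parcel cooler than environment)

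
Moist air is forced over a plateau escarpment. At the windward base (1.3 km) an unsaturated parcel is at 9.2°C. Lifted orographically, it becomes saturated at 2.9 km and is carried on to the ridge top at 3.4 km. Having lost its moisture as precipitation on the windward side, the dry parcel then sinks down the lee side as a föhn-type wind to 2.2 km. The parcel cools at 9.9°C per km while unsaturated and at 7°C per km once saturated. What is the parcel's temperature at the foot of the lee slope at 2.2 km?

Dry to 2900 m: -9.9 × 1.6 km = -15.84°C, so T = -6.64°C.
Saturated to 3400 m: -7 × 0.5 km = -3.5°C, so T = -10.14°C.
Dry descent to 2200 m: +9.9 × 1.2 km = +11.88°C, so T = 1.74°C.

1.74°C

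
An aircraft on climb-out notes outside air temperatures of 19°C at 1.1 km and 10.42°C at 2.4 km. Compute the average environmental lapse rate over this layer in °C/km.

6.6°C/km

Γ = −ΔT/Δz = (19 − 10.42) / (2400 − 1100) m
  = 8.58°C / 1.3 km = 6.6°C/km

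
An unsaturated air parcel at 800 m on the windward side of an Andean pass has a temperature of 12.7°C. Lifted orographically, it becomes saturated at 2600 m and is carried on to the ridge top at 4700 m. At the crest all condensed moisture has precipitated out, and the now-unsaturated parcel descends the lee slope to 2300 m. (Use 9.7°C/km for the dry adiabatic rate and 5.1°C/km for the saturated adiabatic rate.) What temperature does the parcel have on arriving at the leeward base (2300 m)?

800 → 2600 m (dry, 9.7°C/km): ΔT = -9.7 × 1.8 = -17.46°C → T = -4.76°C
2600 → 4700 m (saturated, 5.1°C/km): ΔT = -5.1 × 2.1 = -10.71°C → T = -15.47°C
4700 → 2300 m (dry descent, 9.7°C/km): ΔT = +9.7 × 2.4 = +23.28°C → T = 7.81°C

7.81°C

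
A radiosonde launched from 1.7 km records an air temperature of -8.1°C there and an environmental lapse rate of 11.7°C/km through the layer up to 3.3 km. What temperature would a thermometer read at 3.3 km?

-26.82°C

1700–3300 m, environmental: Δz = 1.6 km ⇒ ΔT = -18.72°C; T = -26.82°C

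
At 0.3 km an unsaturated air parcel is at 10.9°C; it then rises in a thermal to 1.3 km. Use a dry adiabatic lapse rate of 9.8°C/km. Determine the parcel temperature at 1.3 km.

1.1°C

300–1300 m, dry adiabatic: Δz = 1 km ⇒ ΔT = -9.8°C; T = 1.1°C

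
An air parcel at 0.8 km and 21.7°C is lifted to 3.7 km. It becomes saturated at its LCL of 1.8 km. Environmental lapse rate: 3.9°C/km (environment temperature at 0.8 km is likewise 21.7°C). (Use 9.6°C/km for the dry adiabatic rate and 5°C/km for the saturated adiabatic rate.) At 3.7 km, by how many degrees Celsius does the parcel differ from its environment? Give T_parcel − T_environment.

Parcel:
  800 → 1800 m (dry, 9.6°C/km): ΔT = -9.6 × 1 = -9.6°C → T = 12.1°C
  1800 → 3700 m (saturated, 5°C/km): ΔT = -5 × 1.9 = -9.5°C → T = 2.6°C
Environment:
  800 → 3700 m (environment, 3.9°C/km): ΔT = -3.9 × 2.9 = -11.31°C → T = 10.39°C
T_parcel − T_env = 2.6 − 10.39 = -7.79°C

-7.79°C (parcel cooler than environment)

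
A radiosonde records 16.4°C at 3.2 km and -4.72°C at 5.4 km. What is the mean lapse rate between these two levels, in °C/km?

9.6°C/km

Γ = −ΔT/Δz = (16.4 − (-4.72)) / (5400 − 3200) m
  = 21.12°C / 2.2 km = 9.6°C/km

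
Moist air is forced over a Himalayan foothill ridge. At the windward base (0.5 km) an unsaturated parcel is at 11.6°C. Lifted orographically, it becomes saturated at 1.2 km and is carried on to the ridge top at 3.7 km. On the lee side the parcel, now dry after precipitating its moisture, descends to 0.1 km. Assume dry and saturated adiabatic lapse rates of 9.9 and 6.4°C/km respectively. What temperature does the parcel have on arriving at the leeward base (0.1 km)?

500–1200 m, dry: Δz = 0.7 km ⇒ ΔT = -6.93°C; T = 4.67°C
1200–3700 m, saturated: Δz = 2.5 km ⇒ ΔT = -16°C; T = -11.33°C
3700–100 m, dry descent: Δz = 3.6 km ⇒ ΔT = +35.64°C; T = 24.31°C

24.31°C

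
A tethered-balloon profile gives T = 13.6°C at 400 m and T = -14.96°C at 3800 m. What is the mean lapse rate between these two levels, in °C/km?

Γ = −ΔT/Δz = (13.6 − (-14.96)) / (3800 − 400) m
  = 28.56°C / 3.4 km = 8.4°C/km

8.4°C/km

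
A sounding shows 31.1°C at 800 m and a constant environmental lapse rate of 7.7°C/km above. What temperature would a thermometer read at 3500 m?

800–3500 m, environmental: Δz = 2.7 km ⇒ ΔT = -20.79°C; T = 10.31°C

10.31°C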